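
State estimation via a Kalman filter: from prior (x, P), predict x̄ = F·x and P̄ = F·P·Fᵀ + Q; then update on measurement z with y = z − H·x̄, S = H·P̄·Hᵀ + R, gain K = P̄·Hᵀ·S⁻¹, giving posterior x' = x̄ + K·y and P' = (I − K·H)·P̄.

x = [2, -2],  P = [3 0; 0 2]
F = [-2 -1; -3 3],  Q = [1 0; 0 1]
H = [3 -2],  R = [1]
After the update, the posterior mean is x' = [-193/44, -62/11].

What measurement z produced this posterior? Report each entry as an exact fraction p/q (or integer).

z = [-2]

x̄ = F·x = [-2, -12]
P̄ = F·P·Fᵀ + Q = [15 12; 12 46]
S = H·P̄·Hᵀ + R = [176]
K = P̄·Hᵀ·S⁻¹ = [21/176; -7/22]
x' − x̄ = [-105/44, 70/11] = K·y
y = (KᵀK)⁻¹·Kᵀ·(x' − x̄) = [-20]
z = y + H·x̄ = [-20] + [18] = [-2]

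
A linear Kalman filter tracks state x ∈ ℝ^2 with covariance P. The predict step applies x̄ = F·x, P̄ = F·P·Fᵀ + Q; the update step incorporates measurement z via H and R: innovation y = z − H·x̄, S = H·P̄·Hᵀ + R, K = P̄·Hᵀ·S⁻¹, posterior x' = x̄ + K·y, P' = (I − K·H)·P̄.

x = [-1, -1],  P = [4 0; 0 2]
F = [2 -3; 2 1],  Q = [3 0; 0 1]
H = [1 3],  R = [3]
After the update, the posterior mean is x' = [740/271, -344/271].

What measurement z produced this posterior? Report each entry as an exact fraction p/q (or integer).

x̄ = F·x = [1, -3]
P̄ = F·P·Fᵀ + Q = [37 10; 10 19]
S = H·P̄·Hᵀ + R = [271]
K = P̄·Hᵀ·S⁻¹ = [67/271; 67/271]
x' − x̄ = [469/271, 469/271] = K·y
y = (KᵀK)⁻¹·Kᵀ·(x' − x̄) = [7]
z = y + H·x̄ = [7] + [-8] = [-1]

z = [-1]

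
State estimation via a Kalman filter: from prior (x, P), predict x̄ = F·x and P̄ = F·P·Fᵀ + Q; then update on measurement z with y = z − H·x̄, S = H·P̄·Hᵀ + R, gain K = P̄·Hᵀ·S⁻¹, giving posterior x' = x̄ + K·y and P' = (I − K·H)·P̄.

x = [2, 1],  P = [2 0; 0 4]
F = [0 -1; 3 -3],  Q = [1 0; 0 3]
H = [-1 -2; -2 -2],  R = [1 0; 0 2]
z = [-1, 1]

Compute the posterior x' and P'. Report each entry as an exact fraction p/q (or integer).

x̄ = F·x = [-1, 3]
P̄ = F·P·Fᵀ + Q = [5 12; 12 57]
y = z − H·x̄ = [4, 5]
S = H·P̄·Hᵀ + R = [282 310; 310 346]
K = P̄·Hᵀ·S⁻¹ = [11/32 -13/32; -51/92 9/92]
x' = x̄ + K·y = [-53/32, 117/92]
P' = (I − K·H)·P̄ = [37/32 -3/4; -3/4 15/23]

x' = [-53/32, 117/92]
P' = [37/32 -3/4; -3/4 15/23]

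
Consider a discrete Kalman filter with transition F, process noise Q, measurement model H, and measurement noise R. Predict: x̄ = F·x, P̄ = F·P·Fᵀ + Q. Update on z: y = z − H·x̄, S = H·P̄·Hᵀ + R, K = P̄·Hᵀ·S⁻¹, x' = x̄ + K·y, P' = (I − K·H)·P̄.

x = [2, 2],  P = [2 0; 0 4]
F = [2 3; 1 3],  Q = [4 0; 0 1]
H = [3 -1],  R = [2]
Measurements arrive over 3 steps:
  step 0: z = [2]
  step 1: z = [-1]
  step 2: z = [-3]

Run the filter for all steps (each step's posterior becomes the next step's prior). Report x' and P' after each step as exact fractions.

step 0: x̄ = F·x = [10, 8]
step 0: P̄ = F·P·Fᵀ + Q = [48 40; 40 39]
step 0: y = z − H·x̄ = [-20]
step 0: S = H·P̄·Hᵀ + R = [233]
step 0: K = P̄·Hᵀ·S⁻¹ = [104/233; 81/233]
step 0: x' = x̄ + K·y = [250/233, 244/233]
step 0: P' = (I − K·H)·P̄ = [368/233 896/233; 896/233 2526/233]
step 1: x̄ = F·x = [1232/233, 982/233]
step 1: P̄ = F·P·Fᵀ + Q = [35890/233 31534/233; 31534/233 28711/233]
step 1: y = z − H·x̄ = [-2947/233]
step 1: S = H·P̄·Hᵀ + R = [162983/233]
step 1: K = P̄·Hᵀ·S⁻¹ = [76136/162983; 65891/162983]
step 1: x' = x̄ + K·y = [-101192/162983, -146487/162983]
step 1: P' = (I − K·H)·P̄ = [226478/162983 527162/162983; 527162/162983 1449704/162983]
step 2: x̄ = F·x = [-641845/162983, -540653/162983]
step 2: P̄ = F·P·Fᵀ + Q = [20931124/162983 18244750/162983; 18244750/162983 16599769/162983]
step 2: y = z − H·x̄ = [895933/162983]
step 2: S = H·P̄·Hᵀ + R = [95837351/162983]
step 2: K = P̄·Hᵀ·S⁻¹ = [44548622/95837351; 38134481/95837351]
step 2: x' = x̄ + K·y = [-132530043/95837351, -108286210/95837351]
step 2: P' = (I − K·H)·P̄ = [131325080/95837351 304877996/95837351; 304877996/95837351 838365026/95837351]

step 0: x' = [250/233, 244/233], P' = [368/233 896/233; 896/233 2526/233]
step 1: x' = [-101192/162983, -146487/162983], P' = [226478/162983 527162/162983; 527162/162983 1449704/162983]
step 2: x' = [-132530043/95837351, -108286210/95837351], P' = [131325080/95837351 304877996/95837351; 304877996/95837351 838365026/95837351]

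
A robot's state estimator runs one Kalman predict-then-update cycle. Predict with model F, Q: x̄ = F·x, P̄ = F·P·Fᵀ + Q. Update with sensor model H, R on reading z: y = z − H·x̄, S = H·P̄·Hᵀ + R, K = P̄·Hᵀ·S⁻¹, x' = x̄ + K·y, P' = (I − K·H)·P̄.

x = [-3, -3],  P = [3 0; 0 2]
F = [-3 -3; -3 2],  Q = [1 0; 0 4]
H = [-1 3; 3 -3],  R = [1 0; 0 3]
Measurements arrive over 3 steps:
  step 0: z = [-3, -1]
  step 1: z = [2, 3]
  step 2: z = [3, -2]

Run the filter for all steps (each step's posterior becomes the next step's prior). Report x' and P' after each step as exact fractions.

step 0: x̄ = F·x = [18, 3]
step 0: P̄ = F·P·Fᵀ + Q = [46 15; 15 39]
step 0: y = z − H·x̄ = [6, -46]
step 0: S = H·P̄·Hᵀ + R = [308 -309; -309 498]
step 0: K = P̄·Hᵀ·S⁻¹ = [9413/19301 9445/19301; 9516/19301 3114/19301]
step 0: x' = x̄ + K·y = [-30574/19301, -28245/19301]
step 0: P' = (I − K·H)·P̄ = [18874/19301 9429/19301; 9429/19301 6315/19301]
step 1: x̄ = F·x = [176457/19301, 35232/19301]
step 1: P̄ = F·P·Fᵀ + Q = [415724/19301 160263/19301; 160263/19301 159182/19301]
step 1: y = z − H·x̄ = [109363/19301, -365772/19301]
step 1: S = H·P̄·Hᵀ + R = [906085/19301 -756654/19301; -756654/19301 2347323/19301]
step 1: K = P̄·Hᵀ·S⁻¹ = [12652459/26844013 558385/1167131; 12904677/26844013 182473/1167131]
step 1: x' = x̄ + K·y = [73725098/26844013, 42586479/26844013]
step 1: P' = (I − K·H)·P̄ = [25590512/26844013 12747657/26844013; 12747657/26844013 8550778/26844013]
step 2: x̄ = F·x = [-348934731/26844013, -136002336/26844013]
step 2: P̄ = F·P·Fᵀ + Q = [563573449/26844013 217252911/26844013; 217252911/26844013 218921888/26844013]
step 2: y = z − H·x̄ = [139604316/26844013, 585109159/26844013]
step 2: S = H·P̄·Hᵀ + R = [1257196988/26844013 -1053982407/26844013; -1053982407/26844013 3212437674/26844013]
step 2: K = P̄·Hᵀ·S⁻¹ = [17115386726/36355568417 17373521980/36355568417; 2495244885/5193652631 810580691/5193652631]
step 2: x' = x̄ + K·y = [-4877504507/36355568417, 4331552501/5193652631]
step 2: P' = (I − K·H)·P̄ = [34617976333/36355568417 2463493479/5193652631; 2463493479/5193652631 1652912788/5193652631]

step 0: x' = [-30574/19301, -28245/19301], P' = [18874/19301 9429/19301; 9429/19301 6315/19301]
step 1: x' = [73725098/26844013, 42586479/26844013], P' = [25590512/26844013 12747657/26844013; 12747657/26844013 8550778/26844013]
step 2: x' = [-4877504507/36355568417, 4331552501/5193652631], P' = [34617976333/36355568417 2463493479/5193652631; 2463493479/5193652631 1652912788/5193652631]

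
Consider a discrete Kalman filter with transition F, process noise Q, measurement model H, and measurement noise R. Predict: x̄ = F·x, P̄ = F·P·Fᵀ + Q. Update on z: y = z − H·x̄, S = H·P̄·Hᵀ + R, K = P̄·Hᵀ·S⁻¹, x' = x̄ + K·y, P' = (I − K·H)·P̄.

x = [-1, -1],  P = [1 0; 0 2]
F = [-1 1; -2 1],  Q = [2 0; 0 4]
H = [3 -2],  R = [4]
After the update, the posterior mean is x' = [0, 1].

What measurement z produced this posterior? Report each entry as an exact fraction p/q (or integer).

z = [-2]

x̄ = F·x = [0, 1]
P̄ = F·P·Fᵀ + Q = [5 4; 4 10]
S = H·P̄·Hᵀ + R = [41]
K = P̄·Hᵀ·S⁻¹ = [7/41; -8/41]
x' − x̄ = [0, 0] = K·y
y = (KᵀK)⁻¹·Kᵀ·(x' − x̄) = [0]
z = y + H·x̄ = [0] + [-2] = [-2]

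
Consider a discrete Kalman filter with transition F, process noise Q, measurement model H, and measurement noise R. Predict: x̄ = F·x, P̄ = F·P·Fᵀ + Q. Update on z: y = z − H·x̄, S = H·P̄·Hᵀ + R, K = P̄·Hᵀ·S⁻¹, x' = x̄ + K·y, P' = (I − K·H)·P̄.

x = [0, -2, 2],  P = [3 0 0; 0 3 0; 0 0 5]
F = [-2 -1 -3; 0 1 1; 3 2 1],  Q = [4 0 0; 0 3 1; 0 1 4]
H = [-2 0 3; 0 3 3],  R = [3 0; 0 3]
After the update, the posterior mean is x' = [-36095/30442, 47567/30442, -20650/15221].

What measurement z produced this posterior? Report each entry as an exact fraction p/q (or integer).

z = [-2, 1]

x̄ = F·x = [-4, 0, -2]
P̄ = F·P·Fᵀ + Q = [64 -18 -39; -18 11 12; -39 12 48]
S = H·P̄·Hᵀ + R = [1159 882; 882 750]
K = P̄·Hᵀ·S⁻¹ = [-5488/15221 5967/30442; -1143/15221 5489/30442; 1290/15221 2136/15221]
x' − x̄ = [85673/30442, 47567/30442, 9792/15221] = K·y
y = (KᵀK)⁻¹·Kᵀ·(x' − x̄) = [-4, 7]
z = y + H·x̄ = [-4, 7] + [2, -6] = [-2, 1]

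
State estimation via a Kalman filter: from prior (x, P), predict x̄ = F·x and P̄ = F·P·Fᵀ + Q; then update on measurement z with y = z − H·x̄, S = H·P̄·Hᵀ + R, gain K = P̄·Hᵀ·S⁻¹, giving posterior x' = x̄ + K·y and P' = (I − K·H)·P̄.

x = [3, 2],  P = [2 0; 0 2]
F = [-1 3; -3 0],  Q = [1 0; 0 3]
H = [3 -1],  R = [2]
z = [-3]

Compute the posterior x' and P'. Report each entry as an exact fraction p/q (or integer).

x' = [-669/176, -1521/176]
P' = [447/176 1227/176; 1227/176 3687/176]

x̄ = F·x = [3, -9]
P̄ = F·P·Fᵀ + Q = [21 6; 6 21]
y = z − H·x̄ = [-21]
S = H·P̄·Hᵀ + R = [176]
K = P̄·Hᵀ·S⁻¹ = [57/176; -3/176]
x' = x̄ + K·y = [-669/176, -1521/176]
P' = (I − K·H)·P̄ = [447/176 1227/176; 1227/176 3687/176]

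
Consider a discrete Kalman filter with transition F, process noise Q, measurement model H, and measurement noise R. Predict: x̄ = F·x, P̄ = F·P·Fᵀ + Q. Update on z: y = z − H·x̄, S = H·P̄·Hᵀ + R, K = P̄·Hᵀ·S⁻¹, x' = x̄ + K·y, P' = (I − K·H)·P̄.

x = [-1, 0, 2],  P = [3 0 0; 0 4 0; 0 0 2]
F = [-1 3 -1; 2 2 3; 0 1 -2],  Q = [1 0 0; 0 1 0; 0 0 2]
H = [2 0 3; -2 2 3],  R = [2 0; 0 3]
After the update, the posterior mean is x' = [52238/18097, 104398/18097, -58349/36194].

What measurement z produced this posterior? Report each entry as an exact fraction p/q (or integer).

x̄ = F·x = [-1, 4, -4]
P̄ = F·P·Fᵀ + Q = [42 12 16; 12 47 -4; 16 -4 14]
S = H·P̄·Hᵀ + R = [488 -18; -18 149]
K = P̄·Hᵀ·S⁻¹ = [4863/18097 -870/18097; 708/18097 7130/18097; 5531/36194 577/18097]
x' − x̄ = [70335/18097, 32010/18097, 86427/36194] = K·y
y = (KᵀK)⁻¹·Kᵀ·(x' − x̄) = [15, 3]
z = y + H·x̄ = [15, 3] + [-14, -2] = [1, 1]

z = [1, 1]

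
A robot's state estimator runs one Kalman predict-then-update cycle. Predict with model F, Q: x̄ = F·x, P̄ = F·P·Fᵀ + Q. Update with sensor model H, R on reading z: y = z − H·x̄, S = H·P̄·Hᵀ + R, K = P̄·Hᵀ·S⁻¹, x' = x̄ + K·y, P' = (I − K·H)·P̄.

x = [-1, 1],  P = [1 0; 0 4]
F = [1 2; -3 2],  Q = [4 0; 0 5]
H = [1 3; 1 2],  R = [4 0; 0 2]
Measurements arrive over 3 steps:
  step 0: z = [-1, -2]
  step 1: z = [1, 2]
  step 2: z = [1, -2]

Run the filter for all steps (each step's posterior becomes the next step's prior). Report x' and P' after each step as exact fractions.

step 0: x̄ = F·x = [1, 5]
step 0: P̄ = F·P·Fᵀ + Q = [21 13; 13 30]
step 0: y = z − H·x̄ = [-17, -13]
step 0: S = H·P̄·Hᵀ + R = [373 266; 266 195]
step 0: K = P̄·Hᵀ·S⁻¹ = [-802/1979 1571/1979; 667/1979 -169/1979]
step 0: x' = x̄ + K·y = [-4810/1979, 753/1979]
step 0: P' = (I − K·H)·P̄ = [15842/1979 -6350/1979; -6350/1979 3006/1979]
step 1: x̄ = F·x = [-3304/1979, 15936/1979]
step 1: P̄ = F·P·Fᵀ + Q = [10382/1979 -10102/1979; -10102/1979 240697/1979]
step 1: y = z − H·x̄ = [-42525/1979, -24610/1979]
step 1: S = H·P̄·Hᵀ + R = [2123959/1979 1404054/1979; 1404054/1979 936720/1979]
step 1: K = P̄·Hᵀ·S⁻¹ = [-5261/19637 46079/117822; 73198/255281 337009/4595058]
step 1: x' = x̄ + K·y = [-45716/58911, 2249531/2297529]
step 1: P' = (I − K·H)·P̄ = [88167/19637 -109211/58911; -109211/58911 2298119/2297529]
step 2: x̄ = F·x = [2716138/2297529, 9847834/2297529]
step 2: P̄ = F·P·Fᵀ + Q = [11661215/2297529 -4717225/2297529; -4717225/2297529 164630720/2297529]
step 2: y = z − H·x̄ = [-29962111/2297529, -9002288/765843]
step 2: S = H·P̄·Hᵀ + R = [1474224461/2297529 325286470/765843; 325286470/765843 72878917/255281]
step 2: K = P̄·Hᵀ·S⁻¹ = [-1656792070/6379615277 2486623785/6379615277; 1804255445/6379615277 472271285/6379615277]
step 2: x' = x̄ + K·y = [-81394836/6379615277, -1735985073/6379615277]
step 2: P' = (I − K·H)·P̄ = [28174079270/6379615277 -11600415850/6379615277; -11600415850/6379615277 6272479210/6379615277]

step 0: x' = [-4810/1979, 753/1979], P' = [15842/1979 -6350/1979; -6350/1979 3006/1979]
step 1: x' = [-45716/58911, 2249531/2297529], P' = [88167/19637 -109211/58911; -109211/58911 2298119/2297529]
step 2: x' = [-81394836/6379615277, -1735985073/6379615277], P' = [28174079270/6379615277 -11600415850/6379615277; -11600415850/6379615277 6272479210/6379615277]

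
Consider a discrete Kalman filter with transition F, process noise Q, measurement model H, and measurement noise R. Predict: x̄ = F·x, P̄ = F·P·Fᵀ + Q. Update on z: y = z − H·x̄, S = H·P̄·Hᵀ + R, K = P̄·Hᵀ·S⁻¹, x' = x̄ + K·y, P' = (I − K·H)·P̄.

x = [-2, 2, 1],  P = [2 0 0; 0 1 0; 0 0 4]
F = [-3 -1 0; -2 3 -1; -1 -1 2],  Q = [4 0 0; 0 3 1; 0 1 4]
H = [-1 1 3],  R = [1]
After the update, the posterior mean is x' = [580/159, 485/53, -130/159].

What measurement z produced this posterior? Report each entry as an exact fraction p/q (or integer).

x̄ = F·x = [4, 9, 2]
P̄ = F·P·Fᵀ + Q = [23 9 7; 9 24 -6; 7 -6 23]
S = H·P̄·Hᵀ + R = [159]
K = P̄·Hᵀ·S⁻¹ = [7/159; -1/53; 56/159]
x' − x̄ = [-56/159, 8/53, -448/159] = K·y
y = (KᵀK)⁻¹·Kᵀ·(x' − x̄) = [-8]
z = y + H·x̄ = [-8] + [11] = [3]

z = [3]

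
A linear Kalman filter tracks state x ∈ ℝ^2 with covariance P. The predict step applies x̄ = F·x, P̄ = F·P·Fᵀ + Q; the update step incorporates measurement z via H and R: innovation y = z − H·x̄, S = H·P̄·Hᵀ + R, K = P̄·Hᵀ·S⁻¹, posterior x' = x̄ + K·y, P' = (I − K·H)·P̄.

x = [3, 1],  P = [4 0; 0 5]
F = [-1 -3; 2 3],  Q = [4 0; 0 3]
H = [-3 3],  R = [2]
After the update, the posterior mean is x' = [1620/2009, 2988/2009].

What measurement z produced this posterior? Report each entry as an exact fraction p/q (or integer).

x̄ = F·x = [-6, 9]
P̄ = F·P·Fᵀ + Q = [53 -53; -53 64]
S = H·P̄·Hᵀ + R = [2009]
K = P̄·Hᵀ·S⁻¹ = [-318/2009; 351/2009]
x' − x̄ = [13674/2009, -15093/2009] = K·y
y = (KᵀK)⁻¹·Kᵀ·(x' − x̄) = [-43]
z = y + H·x̄ = [-43] + [45] = [2]

z = [2]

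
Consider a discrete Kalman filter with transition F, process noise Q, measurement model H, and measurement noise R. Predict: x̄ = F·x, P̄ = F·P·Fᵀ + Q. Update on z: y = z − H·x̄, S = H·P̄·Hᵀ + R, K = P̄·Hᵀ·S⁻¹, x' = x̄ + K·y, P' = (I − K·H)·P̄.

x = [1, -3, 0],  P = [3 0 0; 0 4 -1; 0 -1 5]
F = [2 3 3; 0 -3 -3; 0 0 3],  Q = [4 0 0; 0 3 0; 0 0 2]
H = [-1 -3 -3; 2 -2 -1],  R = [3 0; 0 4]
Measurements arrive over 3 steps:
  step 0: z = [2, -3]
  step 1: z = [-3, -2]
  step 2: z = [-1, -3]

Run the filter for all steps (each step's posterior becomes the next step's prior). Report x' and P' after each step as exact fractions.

step 0: x̄ = F·x = [-7, 9, 0]
step 0: P̄ = F·P·Fᵀ + Q = [79 -63 36; -63 66 -36; 36 -36 47]
step 0: y = z − H·x̄ = [22, 29]
step 0: S = H·P̄·Hᵀ + R = [289 127; 127 847]
step 0: K = P̄·Hᵀ·S⁻¹ = [-4967/38109 11903/38109; 1775/76218 -20243/76218; -35381/114327 18398/114327]
step 0: x' = x̄ + K·y = [-30850/38109, 137965/76218, -244840/114327]
step 0: P' = (I − K·H)·P̄ = [22867/12703 35830/12703 -125390/38109; 35830/12703 194789/25406 -328901/38109; -125390/38109 -328901/38109 1147474/114327]
step 1: x̄ = F·x = [-66395/25406, 75785/76218, -244840/38109]
step 1: P̄ = F·P·Fᵀ + Q = [242597/25406 -29637/25406 -90009/12703; -29637/25406 177455/25406 -160771/12703; -90009/12703 -160771/12703 1172880/12703]
step 1: y = z − H·x̄ = [-278254/12703, -46088/38109]
step 1: S = H·P̄·Hᵀ + R = [7991032/12703 2870788/12703; 2870788/12703 1899296/12703]
step 1: K = P̄·Hᵀ·S⁻¹ = [-13245085/136501444 23027091/68250722; 11249671/136501444 -20332957/136501444; -12965075/34125361 2131933/68250722]
step 1: x' = x̄ + K·y = [-30573956/34125361, -21525831/34125361, 190377886/102376083]
step 1: P' = (I − K·H)·P̄ = [47889354/34125361 249505491/136501444 -150056439/68250722; 249505491/136501444 337380489/68250722 -384589573/68250722; -150056439/68250722 -384589573/68250722 230269268/34125361]
step 2: x̄ = F·x = [64652481/34125361, -125800393/34125361, 190377886/34125361]
step 2: P̄ = F·P·Fᵀ + Q = [611132309/68250722 -53418375/34125361 -216797967/68250722; -53418375/34125361 463411077/68250722 -683540667/68250722; -216797967/68250722 -683540667/68250722 2140674134/34125361]
step 2: y = z − H·x̄ = [224259599/34125361, -292903945/34125361]
step 2: S = H·P̄·Hᵀ + R = [14636589136/34125361 4880858740/34125361; 4880858740/34125361 3920123950/34125361]
step 2: K = P̄·Hᵀ·S⁻¹ = [-325096495/3277568412 5478433739/16387842060; 2558191193/32775684120 -6369274369/40969605150; -18403640177/49163526180 4801631417/122908815450]
step 2: x' = x̄ + K·y = [-148092899/91043567, -6697614261/3641742680, 15205011319/5462614020]
step 2: P' = (I − K·H)·P̄ = [3019333045/2185045608 19532740571/10925228040 -17610980497/8193921030; 19532740571/10925228040 133057544309/27313070100 -454399962337/81939210300; -17610980497/8193921030 -454399962337/81939210300 815663946433/122908815450]

step 0: x' = [-30850/38109, 137965/76218, -244840/114327], P' = [22867/12703 35830/12703 -125390/38109; 35830/12703 194789/25406 -328901/38109; -125390/38109 -328901/38109 1147474/114327]
step 1: x' = [-30573956/34125361, -21525831/34125361, 190377886/102376083], P' = [47889354/34125361 249505491/136501444 -150056439/68250722; 249505491/136501444 337380489/68250722 -384589573/68250722; -150056439/68250722 -384589573/68250722 230269268/34125361]
step 2: x' = [-148092899/91043567, -6697614261/3641742680, 15205011319/5462614020], P' = [3019333045/2185045608 19532740571/10925228040 -17610980497/8193921030; 19532740571/10925228040 133057544309/27313070100 -454399962337/81939210300; -17610980497/8193921030 -454399962337/81939210300 815663946433/122908815450]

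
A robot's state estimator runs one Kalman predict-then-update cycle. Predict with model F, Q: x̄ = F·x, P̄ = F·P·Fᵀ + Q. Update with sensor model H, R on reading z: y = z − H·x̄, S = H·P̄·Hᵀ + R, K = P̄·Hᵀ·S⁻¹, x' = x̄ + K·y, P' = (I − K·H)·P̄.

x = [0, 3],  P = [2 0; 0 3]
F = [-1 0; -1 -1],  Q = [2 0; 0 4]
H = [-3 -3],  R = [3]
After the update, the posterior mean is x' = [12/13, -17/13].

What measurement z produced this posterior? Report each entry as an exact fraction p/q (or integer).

x̄ = F·x = [0, -3]
P̄ = F·P·Fᵀ + Q = [4 2; 2 9]
S = H·P̄·Hᵀ + R = [156]
K = P̄·Hᵀ·S⁻¹ = [-3/26; -11/52]
x' − x̄ = [12/13, 22/13] = K·y
y = (KᵀK)⁻¹·Kᵀ·(x' − x̄) = [-8]
z = y + H·x̄ = [-8] + [9] = [1]

z = [1]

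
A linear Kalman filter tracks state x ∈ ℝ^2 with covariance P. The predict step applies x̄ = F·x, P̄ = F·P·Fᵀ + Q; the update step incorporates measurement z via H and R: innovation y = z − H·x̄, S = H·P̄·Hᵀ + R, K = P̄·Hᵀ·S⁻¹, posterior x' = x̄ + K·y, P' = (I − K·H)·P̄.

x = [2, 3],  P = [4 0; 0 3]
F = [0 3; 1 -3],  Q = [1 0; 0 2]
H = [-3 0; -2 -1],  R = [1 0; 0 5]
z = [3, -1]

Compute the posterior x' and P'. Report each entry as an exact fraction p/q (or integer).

x̄ = F·x = [9, -7]
P̄ = F·P·Fᵀ + Q = [28 -27; -27 33]
y = z − H·x̄ = [30, 10]
S = H·P̄·Hᵀ + R = [253 87; 87 42]
K = P̄·Hᵀ·S⁻¹ = [-335/1019 -29/3057; 525/1019 -578/1019]
x' = x̄ + K·y = [-2927/3057, 2837/1019]
P' = (I − K·H)·P̄ = [335/3057 -175/1019; -175/1019 3240/1019]

x' = [-2927/3057, 2837/1019]
P' = [335/3057 -175/1019; -175/1019 3240/1019]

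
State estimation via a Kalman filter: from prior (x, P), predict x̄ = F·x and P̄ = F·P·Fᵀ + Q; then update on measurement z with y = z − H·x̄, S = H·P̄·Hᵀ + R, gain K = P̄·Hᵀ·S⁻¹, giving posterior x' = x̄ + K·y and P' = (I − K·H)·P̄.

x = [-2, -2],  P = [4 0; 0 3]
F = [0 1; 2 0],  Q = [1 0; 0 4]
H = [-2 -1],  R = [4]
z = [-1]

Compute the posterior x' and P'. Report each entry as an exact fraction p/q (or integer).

x' = [-1/5, 1/2]
P' = [12/5 -4; -4 10]

x̄ = F·x = [-2, -4]
P̄ = F·P·Fᵀ + Q = [4 0; 0 20]
y = z − H·x̄ = [-9]
S = H·P̄·Hᵀ + R = [40]
K = P̄·Hᵀ·S⁻¹ = [-1/5; -1/2]
x' = x̄ + K·y = [-1/5, 1/2]
P' = (I − K·H)·P̄ = [12/5 -4; -4 10]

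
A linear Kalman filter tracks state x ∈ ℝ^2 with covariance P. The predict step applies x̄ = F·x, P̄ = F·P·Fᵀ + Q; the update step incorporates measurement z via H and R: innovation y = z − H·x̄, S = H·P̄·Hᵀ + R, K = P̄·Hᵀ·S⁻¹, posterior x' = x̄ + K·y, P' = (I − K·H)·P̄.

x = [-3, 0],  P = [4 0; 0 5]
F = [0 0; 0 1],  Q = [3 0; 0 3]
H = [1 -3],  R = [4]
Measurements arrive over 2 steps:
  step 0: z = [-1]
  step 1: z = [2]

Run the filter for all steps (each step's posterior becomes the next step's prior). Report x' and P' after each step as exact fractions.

step 0: x̄ = F·x = [0, 0]
step 0: P̄ = F·P·Fᵀ + Q = [3 0; 0 8]
step 0: y = z − H·x̄ = [-1]
step 0: S = H·P̄·Hᵀ + R = [79]
step 0: K = P̄·Hᵀ·S⁻¹ = [3/79; -24/79]
step 0: x' = x̄ + K·y = [-3/79, 24/79]
step 0: P' = (I − K·H)·P̄ = [228/79 72/79; 72/79 56/79]
step 1: x̄ = F·x = [0, 24/79]
step 1: P̄ = F·P·Fᵀ + Q = [3 0; 0 293/79]
step 1: y = z − H·x̄ = [230/79]
step 1: S = H·P̄·Hᵀ + R = [3190/79]
step 1: K = P̄·Hᵀ·S⁻¹ = [237/3190; -879/3190]
step 1: x' = x̄ + K·y = [69/319, -159/319]
step 1: P' = (I − K·H)·P̄ = [8859/3190 2637/3190; 2637/3190 2051/3190]

step 0: x' = [-3/79, 24/79], P' = [228/79 72/79; 72/79 56/79]
step 1: x' = [69/319, -159/319], P' = [8859/3190 2637/3190; 2637/3190 2051/3190]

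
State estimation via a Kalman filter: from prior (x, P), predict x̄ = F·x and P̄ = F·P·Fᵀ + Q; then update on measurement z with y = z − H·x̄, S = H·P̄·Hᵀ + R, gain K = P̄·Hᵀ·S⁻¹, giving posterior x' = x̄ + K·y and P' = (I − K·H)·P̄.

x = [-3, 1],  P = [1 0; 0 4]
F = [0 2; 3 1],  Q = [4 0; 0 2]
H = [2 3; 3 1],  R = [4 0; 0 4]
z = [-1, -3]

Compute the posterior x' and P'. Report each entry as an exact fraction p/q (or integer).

x' = [-1040/3449, -2105/3449]
P' = [2440/3449 -2092/3449; -2092/3449 3128/3449]

x̄ = F·x = [2, -8]
P̄ = F·P·Fᵀ + Q = [20 8; 8 15]
y = z − H·x̄ = [19, -1]
S = H·P̄·Hᵀ + R = [315 253; 253 247]
K = P̄·Hᵀ·S⁻¹ = [-349/3449 1307/3449; 1300/3449 -787/3449]
x' = x̄ + K·y = [-1040/3449, -2105/3449]
P' = (I − K·H)·P̄ = [2440/3449 -2092/3449; -2092/3449 3128/3449]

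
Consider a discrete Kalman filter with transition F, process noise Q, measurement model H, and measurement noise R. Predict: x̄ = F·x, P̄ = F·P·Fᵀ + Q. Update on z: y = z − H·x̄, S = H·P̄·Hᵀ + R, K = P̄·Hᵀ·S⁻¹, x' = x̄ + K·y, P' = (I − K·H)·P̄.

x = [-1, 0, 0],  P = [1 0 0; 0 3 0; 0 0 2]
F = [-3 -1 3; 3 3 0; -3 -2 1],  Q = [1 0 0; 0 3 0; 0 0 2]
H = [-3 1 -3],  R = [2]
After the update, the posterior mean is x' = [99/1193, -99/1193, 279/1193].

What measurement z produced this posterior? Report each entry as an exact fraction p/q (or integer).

z = [-1]

x̄ = F·x = [3, -3, 3]
P̄ = F·P·Fᵀ + Q = [31 -18 21; -18 39 -27; 21 -27 25]
S = H·P̄·Hᵀ + R = [1193]
K = P̄·Hᵀ·S⁻¹ = [-174/1193; 174/1193; -165/1193]
x' − x̄ = [-3480/1193, 3480/1193, -3300/1193] = K·y
y = (KᵀK)⁻¹·Kᵀ·(x' − x̄) = [20]
z = y + H·x̄ = [20] + [-21] = [-1]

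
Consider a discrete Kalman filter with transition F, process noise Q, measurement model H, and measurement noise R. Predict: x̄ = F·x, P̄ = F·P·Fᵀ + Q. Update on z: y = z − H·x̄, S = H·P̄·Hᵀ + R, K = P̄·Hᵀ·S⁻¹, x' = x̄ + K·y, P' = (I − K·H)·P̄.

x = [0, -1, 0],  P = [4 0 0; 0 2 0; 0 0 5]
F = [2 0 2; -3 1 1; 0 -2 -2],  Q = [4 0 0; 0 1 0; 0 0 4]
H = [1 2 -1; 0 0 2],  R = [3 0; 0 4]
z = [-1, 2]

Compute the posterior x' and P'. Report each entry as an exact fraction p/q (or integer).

x̄ = F·x = [0, -1, 2]
P̄ = F·P·Fᵀ + Q = [40 -14 -20; -14 44 -14; -20 -14 32]
y = z − H·x̄ = [3, -2]
S = H·P̄·Hᵀ + R = [291 -160; -160 132]
K = P̄·Hᵀ·S⁻¹ = [-544/3203 -1630/3203; 1784/3203 1483/3203; -80/3203 1456/3203]
x' = x̄ + K·y = [1628/3203, -817/3203, 3254/3203]
P' = (I − K·H)·P̄ = [80328/3203 -42610/3203 -3260/3203; -42610/3203 25464/3203 2966/3203; -3260/3203 2966/3203 2912/3203]

x' = [1628/3203, -817/3203, 3254/3203]
P' = [80328/3203 -42610/3203 -3260/3203; -42610/3203 25464/3203 2966/3203; -3260/3203 2966/3203 2912/3203]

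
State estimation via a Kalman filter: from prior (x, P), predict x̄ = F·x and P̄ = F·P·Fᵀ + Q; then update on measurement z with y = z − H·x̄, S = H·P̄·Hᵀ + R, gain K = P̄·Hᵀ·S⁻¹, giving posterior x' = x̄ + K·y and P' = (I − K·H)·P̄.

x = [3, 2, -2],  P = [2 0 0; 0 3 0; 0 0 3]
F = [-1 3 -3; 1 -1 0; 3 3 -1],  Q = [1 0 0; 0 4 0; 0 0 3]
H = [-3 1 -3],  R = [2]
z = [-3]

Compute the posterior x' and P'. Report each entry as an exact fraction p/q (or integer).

x̄ = F·x = [9, 1, 17]
P̄ = F·P·Fᵀ + Q = [57 -11 30; -11 9 -3; 30 -3 51]
y = z − H·x̄ = [74]
S = H·P̄·Hᵀ + R = [1607]
K = P̄·Hᵀ·S⁻¹ = [-272/1607; 51/1607; -246/1607]
x' = x̄ + K·y = [-5665/1607, 5381/1607, 9115/1607]
P' = (I − K·H)·P̄ = [17615/1607 -3805/1607 -18702/1607; -3805/1607 11862/1607 7725/1607; -18702/1607 7725/1607 21441/1607]

x' = [-5665/1607, 5381/1607, 9115/1607]
P' = [17615/1607 -3805/1607 -18702/1607; -3805/1607 11862/1607 7725/1607; -18702/1607 7725/1607 21441/1607]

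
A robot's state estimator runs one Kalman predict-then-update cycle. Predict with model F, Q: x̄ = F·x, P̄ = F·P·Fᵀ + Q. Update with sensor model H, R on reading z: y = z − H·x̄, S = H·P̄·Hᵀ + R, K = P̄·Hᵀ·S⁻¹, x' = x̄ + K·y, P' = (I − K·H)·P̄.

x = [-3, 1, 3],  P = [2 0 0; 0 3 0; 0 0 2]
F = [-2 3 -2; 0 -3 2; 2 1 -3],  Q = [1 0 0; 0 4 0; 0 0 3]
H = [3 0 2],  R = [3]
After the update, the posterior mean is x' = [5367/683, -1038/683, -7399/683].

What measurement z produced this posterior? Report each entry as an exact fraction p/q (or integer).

x̄ = F·x = [3, 3, -14]
P̄ = F·P·Fᵀ + Q = [44 -35 13; -35 39 -21; 13 -21 32]
S = H·P̄·Hᵀ + R = [683]
K = P̄·Hᵀ·S⁻¹ = [158/683; -147/683; 103/683]
x' − x̄ = [3318/683, -3087/683, 2163/683] = K·y
y = (KᵀK)⁻¹·Kᵀ·(x' − x̄) = [21]
z = y + H·x̄ = [21] + [-19] = [2]

z = [2]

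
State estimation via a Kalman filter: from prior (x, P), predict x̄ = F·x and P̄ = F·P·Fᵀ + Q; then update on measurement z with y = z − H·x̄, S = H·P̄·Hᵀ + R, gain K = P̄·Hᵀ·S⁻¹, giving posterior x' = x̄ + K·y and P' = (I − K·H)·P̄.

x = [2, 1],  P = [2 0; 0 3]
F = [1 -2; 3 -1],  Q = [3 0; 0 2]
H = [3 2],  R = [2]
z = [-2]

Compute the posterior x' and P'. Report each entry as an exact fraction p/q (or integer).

x' = [-900/391, 971/391]
P' = [1022/391 -1458/391; -1458/391 2269/391]

x̄ = F·x = [0, 5]
P̄ = F·P·Fᵀ + Q = [17 12; 12 23]
y = z − H·x̄ = [-12]
S = H·P̄·Hᵀ + R = [391]
K = P̄·Hᵀ·S⁻¹ = [75/391; 82/391]
x' = x̄ + K·y = [-900/391, 971/391]
P' = (I − K·H)·P̄ = [1022/391 -1458/391; -1458/391 2269/391]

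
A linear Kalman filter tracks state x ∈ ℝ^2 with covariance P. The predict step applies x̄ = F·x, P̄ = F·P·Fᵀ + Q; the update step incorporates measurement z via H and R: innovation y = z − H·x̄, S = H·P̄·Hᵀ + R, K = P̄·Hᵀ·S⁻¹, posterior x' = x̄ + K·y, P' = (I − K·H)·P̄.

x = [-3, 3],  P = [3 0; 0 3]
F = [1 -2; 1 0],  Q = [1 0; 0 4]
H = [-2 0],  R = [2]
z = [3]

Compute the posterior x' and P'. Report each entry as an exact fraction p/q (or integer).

x̄ = F·x = [-9, -3]
P̄ = F·P·Fᵀ + Q = [16 3; 3 7]
y = z − H·x̄ = [-15]
S = H·P̄·Hᵀ + R = [66]
K = P̄·Hᵀ·S⁻¹ = [-16/33; -1/11]
x' = x̄ + K·y = [-19/11, -18/11]
P' = (I − K·H)·P̄ = [16/33 1/11; 1/11 71/11]

x' = [-19/11, -18/11]
P' = [16/33 1/11; 1/11 71/11]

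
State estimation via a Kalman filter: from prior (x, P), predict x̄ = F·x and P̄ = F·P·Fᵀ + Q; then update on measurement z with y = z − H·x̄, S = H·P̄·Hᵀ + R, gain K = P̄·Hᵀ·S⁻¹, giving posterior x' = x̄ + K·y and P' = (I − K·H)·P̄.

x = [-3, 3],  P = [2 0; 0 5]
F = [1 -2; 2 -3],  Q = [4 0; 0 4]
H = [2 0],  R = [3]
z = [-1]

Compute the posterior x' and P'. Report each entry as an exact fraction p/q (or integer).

x' = [-79/107, -449/107]
P' = [78/107 102/107; 102/107 1475/107]

x̄ = F·x = [-9, -15]
P̄ = F·P·Fᵀ + Q = [26 34; 34 57]
y = z − H·x̄ = [17]
S = H·P̄·Hᵀ + R = [107]
K = P̄·Hᵀ·S⁻¹ = [52/107; 68/107]
x' = x̄ + K·y = [-79/107, -449/107]
P' = (I − K·H)·P̄ = [78/107 102/107; 102/107 1475/107]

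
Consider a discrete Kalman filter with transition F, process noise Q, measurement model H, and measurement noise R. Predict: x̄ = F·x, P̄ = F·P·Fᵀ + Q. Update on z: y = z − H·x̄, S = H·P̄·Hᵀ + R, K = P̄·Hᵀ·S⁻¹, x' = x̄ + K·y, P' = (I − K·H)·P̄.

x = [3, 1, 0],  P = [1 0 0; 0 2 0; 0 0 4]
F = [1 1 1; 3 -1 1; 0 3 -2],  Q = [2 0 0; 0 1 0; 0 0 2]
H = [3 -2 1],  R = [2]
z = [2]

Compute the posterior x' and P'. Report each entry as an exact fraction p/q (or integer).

x̄ = F·x = [4, 8, 3]
P̄ = F·P·Fᵀ + Q = [9 5 -2; 5 16 -14; -2 -14 36]
y = z − H·x̄ = [3]
S = H·P̄·Hᵀ + R = [167]
K = P̄·Hᵀ·S⁻¹ = [15/167; -31/167; 58/167]
x' = x̄ + K·y = [713/167, 1243/167, 675/167]
P' = (I − K·H)·P̄ = [1278/167 1300/167 -1204/167; 1300/167 1711/167 -540/167; -1204/167 -540/167 2648/167]

x' = [713/167, 1243/167, 675/167]
P' = [1278/167 1300/167 -1204/167; 1300/167 1711/167 -540/167; -1204/167 -540/167 2648/167]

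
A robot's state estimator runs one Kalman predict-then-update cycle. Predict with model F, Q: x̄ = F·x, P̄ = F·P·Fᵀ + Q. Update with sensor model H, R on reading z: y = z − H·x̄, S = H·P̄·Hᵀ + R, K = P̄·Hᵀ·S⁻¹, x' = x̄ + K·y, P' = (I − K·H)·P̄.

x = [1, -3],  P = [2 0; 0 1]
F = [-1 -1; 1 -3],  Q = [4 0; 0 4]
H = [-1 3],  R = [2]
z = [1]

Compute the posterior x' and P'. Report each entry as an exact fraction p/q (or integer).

x̄ = F·x = [2, 10]
P̄ = F·P·Fᵀ + Q = [7 1; 1 15]
y = z − H·x̄ = [-27]
S = H·P̄·Hᵀ + R = [138]
K = P̄·Hᵀ·S⁻¹ = [-2/69; 22/69]
x' = x̄ + K·y = [64/23, 32/23]
P' = (I − K·H)·P̄ = [475/69 157/69; 157/69 67/69]

x' = [64/23, 32/23]
P' = [475/69 157/69; 157/69 67/69]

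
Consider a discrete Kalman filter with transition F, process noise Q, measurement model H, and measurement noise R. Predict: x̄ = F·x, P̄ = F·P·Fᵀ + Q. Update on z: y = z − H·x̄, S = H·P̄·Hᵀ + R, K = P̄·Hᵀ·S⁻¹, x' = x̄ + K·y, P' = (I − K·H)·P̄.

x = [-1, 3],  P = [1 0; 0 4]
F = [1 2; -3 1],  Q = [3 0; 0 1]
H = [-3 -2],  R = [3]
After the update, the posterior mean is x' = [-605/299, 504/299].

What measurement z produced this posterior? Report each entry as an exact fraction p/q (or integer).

x̄ = F·x = [5, 6]
P̄ = F·P·Fᵀ + Q = [20 5; 5 14]
S = H·P̄·Hᵀ + R = [299]
K = P̄·Hᵀ·S⁻¹ = [-70/299; -43/299]
x' − x̄ = [-2100/299, -1290/299] = K·y
y = (KᵀK)⁻¹·Kᵀ·(x' − x̄) = [30]
z = y + H·x̄ = [30] + [-27] = [3]

z = [3]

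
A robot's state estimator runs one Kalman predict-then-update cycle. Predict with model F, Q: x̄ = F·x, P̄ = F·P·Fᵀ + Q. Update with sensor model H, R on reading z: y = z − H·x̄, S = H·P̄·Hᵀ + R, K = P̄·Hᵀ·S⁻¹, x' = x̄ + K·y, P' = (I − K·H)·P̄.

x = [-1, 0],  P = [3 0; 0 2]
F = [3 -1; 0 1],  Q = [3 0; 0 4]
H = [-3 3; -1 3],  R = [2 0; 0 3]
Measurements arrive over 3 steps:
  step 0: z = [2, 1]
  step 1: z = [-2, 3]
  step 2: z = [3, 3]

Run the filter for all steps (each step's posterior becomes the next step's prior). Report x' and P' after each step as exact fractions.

step 0: x̄ = F·x = [-3, 0]
step 0: P̄ = F·P·Fᵀ + Q = [32 -2; -2 6]
step 0: y = z − H·x̄ = [-7, -2]
step 0: S = H·P̄·Hᵀ + R = [380 174; 174 101]
step 0: K = P̄·Hᵀ·S⁻¹ = [-1845/4052 827/2026; -132/1013 428/1013]
step 0: x' = x̄ + K·y = [-2549/4052, 68/1013]
step 0: P' = (I − K·H)·P̄ = [2163/2026 774/1013; 774/1013 686/1013]
step 1: x̄ = F·x = [-7919/4052, 68/1013]
step 1: P̄ = F·P·Fᵀ + Q = [17629/2026 1636/1013; 1636/1013 4738/1013]
step 1: y = z − H·x̄ = [-32677/4052, 3421/4052]
step 1: S = H·P̄·Hᵀ + R = [189101/2026 98907/2026; 98907/2026 89359/2026]
step 1: K = P̄·Hᵀ·S⁻¹ = [-1518273/3511985 1373434/3511985; -407184/3511985 1439372/3511985]
step 1: x' = x̄ + K·y = [1307982/702397, 946935/702397]
step 1: P' = (I − K·H)·P̄ = [3578424/3511985 2566242/3511985; 2566242/3511985 2294786/3511985]
step 2: x̄ = F·x = [2977011/702397, 946935/702397]
step 2: P̄ = F·P·Fᵀ + Q = [5927821/702397 1080788/702397; 1080788/702397 16342726/3511985]
step 2: y = z − H·x̄ = [8197419/702397, 97539/30539]
step 2: S = H·P̄·Hᵀ + R = [323589529/3511985 7441503/152695; 7441503/152695 6731998/152695]
step 2: K = P̄·Hᵀ·S⁻¹ = [-2551059729/5925255073 2306088674/5925255073; -679198674/5925255073 2420191720/5925255073]
step 2: x' = x̄ + K·y = [2706327690/5925255073, 7791329037/5925255073]
step 2: P' = (I − K·H)·P̄ = [6010192740/5925255073 4309486254/5925255073; 4309486254/5925255073 3856687138/5925255073]

step 0: x' = [-2549/4052, 68/1013], P' = [2163/2026 774/1013; 774/1013 686/1013]
step 1: x' = [1307982/702397, 946935/702397], P' = [3578424/3511985 2566242/3511985; 2566242/3511985 2294786/3511985]
step 2: x' = [2706327690/5925255073, 7791329037/5925255073], P' = [6010192740/5925255073 4309486254/5925255073; 4309486254/5925255073 3856687138/5925255073]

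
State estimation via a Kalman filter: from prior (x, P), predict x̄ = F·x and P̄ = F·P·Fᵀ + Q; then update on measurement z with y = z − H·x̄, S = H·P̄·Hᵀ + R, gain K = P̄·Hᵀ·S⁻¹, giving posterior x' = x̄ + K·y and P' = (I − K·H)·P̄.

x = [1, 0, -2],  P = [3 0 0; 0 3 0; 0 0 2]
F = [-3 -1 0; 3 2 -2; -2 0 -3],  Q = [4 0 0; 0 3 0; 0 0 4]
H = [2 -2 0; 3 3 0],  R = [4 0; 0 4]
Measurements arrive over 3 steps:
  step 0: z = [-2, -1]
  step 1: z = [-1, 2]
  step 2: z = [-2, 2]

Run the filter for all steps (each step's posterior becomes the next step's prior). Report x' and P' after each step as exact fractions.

step 0: x̄ = F·x = [-3, 7, 4]
step 0: P̄ = F·P·Fᵀ + Q = [34 -33 18; -33 50 -6; 18 -6 34]
step 0: y = z − H·x̄ = [18, -13]
step 0: S = H·P̄·Hᵀ + R = [604 -96; -96 166]
step 0: K = P̄·Hᵀ·S⁻¹ = [5633/22762 3669/22762; -5665/22762 3717/22762; 1428/11381 3294/11381]
step 0: x' = x̄ + K·y = [-14589/22762, 9043/22762, 28406/11381]
step 0: P' = (I − K·H)·P̄ = [8079/22762 -3187/22762 3624/11381; -3187/22762 8143/22762 768/11381; 3624/11381 768/11381 199826/11381]
step 1: x̄ = F·x = [17362/11381, -139305/22762, -70629/11381]
step 1: P̄ = F·P·Fᵀ + Q = [76390/11381 -6877/11381 55970/11381; -6877/11381 1634669/22762 1158365/11381; 55970/11381 1158365/11381 1903604/11381]
step 1: y = z − H·x̄ = [-185410/11381, 359267/22762]
step 1: S = H·P̄·Hᵀ + R = [3675438/11381 -4445667/11381; -4445667/11381 15930517/22762]
step 1: K = P̄·Hᵀ·S⁻¹ = [99006296/417883257 7355470/46431473; -101970074/417883257 7849433/46431473; -20006080/139294419 17513970/46431473]
step 1: x' = x̄ + K·y = [69425459/417883257, 218772337/417883257, 290781914/139294419]
step 1: P' = (I − K·H)·P̄ = [143139116/417883257 -54873476/417883257 15021860/139294419; -54873476/417883257 149066672/417883257 55034020/139294419; 15021860/139294419 55034020/139294419 868165282/46431473]
step 2: x̄ = F·x = [-427048714/417883257, -1098870433/417883257, -2755888144/417883257]
step 2: P̄ = F·P·Fᵀ + Q = [2779610888/417883257 -491926504/417883257 1649984144/417883257; -491926504/417883257 31872033503/417883257 45025644176/417883257; 1649984144/417883257 45025644176/417883257 73106264294/417883257]
step 2: y = z − H·x̄ = [-726469984/139294419, 17519495/1352373]
step 2: S = H·P̄·Hᵀ + R = [16023724736/46431473 -188300470/450791; -188300470/450791 328674925/450791]
step 2: K = P̄·Hᵀ·S⁻¹ = [127289614184/537228546465 141710793904/895380910775; -131168603866/537228546465 151408268109/895380910775; -15867333680/107445709293 67149721088/179076182155]
step 2: x' = x̄ + K·y = [-3010419554/14519690445, 4038305472/4839896815, -2808036112/2903938089]
step 2: P' = (I − K·H)·P̄ = [306623219576/895380910775 -353026483112/2686142732325 18320924592/179076182155; -353026483112/2686142732325 958659555548/2686142732325 213636110576/537228546465; 18320924592/179076182155 213636110576/537228546465 667477102154/35815236431]

step 0: x' = [-14589/22762, 9043/22762, 28406/11381], P' = [8079/22762 -3187/22762 3624/11381; -3187/22762 8143/22762 768/11381; 3624/11381 768/11381 199826/11381]
step 1: x' = [69425459/417883257, 218772337/417883257, 290781914/139294419], P' = [143139116/417883257 -54873476/417883257 15021860/139294419; -54873476/417883257 149066672/417883257 55034020/139294419; 15021860/139294419 55034020/139294419 868165282/46431473]
step 2: x' = [-3010419554/14519690445, 4038305472/4839896815, -2808036112/2903938089], P' = [306623219576/895380910775 -353026483112/2686142732325 18320924592/179076182155; -353026483112/2686142732325 958659555548/2686142732325 213636110576/537228546465; 18320924592/179076182155 213636110576/537228546465 667477102154/35815236431]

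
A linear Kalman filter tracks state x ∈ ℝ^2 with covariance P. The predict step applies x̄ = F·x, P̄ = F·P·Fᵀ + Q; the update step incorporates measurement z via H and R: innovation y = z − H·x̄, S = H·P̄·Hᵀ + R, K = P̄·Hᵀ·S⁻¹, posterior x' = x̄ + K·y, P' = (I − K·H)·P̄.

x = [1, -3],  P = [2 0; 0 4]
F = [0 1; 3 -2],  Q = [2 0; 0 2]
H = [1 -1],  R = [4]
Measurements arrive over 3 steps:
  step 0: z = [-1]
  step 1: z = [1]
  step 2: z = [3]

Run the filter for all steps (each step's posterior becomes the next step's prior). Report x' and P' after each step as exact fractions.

step 0: x̄ = F·x = [-3, 9]
step 0: P̄ = F·P·Fᵀ + Q = [6 -8; -8 36]
step 0: y = z − H·x̄ = [11]
step 0: S = H·P̄·Hᵀ + R = [62]
step 0: K = P̄·Hᵀ·S⁻¹ = [7/31; -22/31]
step 0: x' = x̄ + K·y = [-16/31, 37/31]
step 0: P' = (I − K·H)·P̄ = [88/31 60/31; 60/31 148/31]
step 1: x̄ = F·x = [37/31, -122/31]
step 1: P̄ = F·P·Fᵀ + Q = [210/31 -116/31; -116/31 726/31]
step 1: y = z − H·x̄ = [-128/31]
step 1: S = H·P̄·Hᵀ + R = [1292/31]
step 1: K = P̄·Hᵀ·S⁻¹ = [163/646; -421/646]
step 1: x' = x̄ + K·y = [49/323, -402/323]
step 1: P' = (I − K·H)·P̄ = [1331/323 1005/323; 1005/323 1847/323]
step 2: x̄ = F·x = [-402/323, 951/323]
step 2: P̄ = F·P·Fᵀ + Q = [2493/323 -679/323; -679/323 7953/323]
step 2: y = z − H·x̄ = [2322/323]
step 2: S = H·P̄·Hᵀ + R = [13096/323]
step 2: K = P̄·Hᵀ·S⁻¹ = [793/3274; -1079/1637]
step 2: x' = x̄ + K·y = [813/1637, -2937/1637]
step 2: P' = (I − K·H)·P̄ = [8741/1637 7155/1637; 7155/1637 11471/1637]

step 0: x' = [-16/31, 37/31], P' = [88/31 60/31; 60/31 148/31]
step 1: x' = [49/323, -402/323], P' = [1331/323 1005/323; 1005/323 1847/323]
step 2: x' = [813/1637, -2937/1637], P' = [8741/1637 7155/1637; 7155/1637 11471/1637]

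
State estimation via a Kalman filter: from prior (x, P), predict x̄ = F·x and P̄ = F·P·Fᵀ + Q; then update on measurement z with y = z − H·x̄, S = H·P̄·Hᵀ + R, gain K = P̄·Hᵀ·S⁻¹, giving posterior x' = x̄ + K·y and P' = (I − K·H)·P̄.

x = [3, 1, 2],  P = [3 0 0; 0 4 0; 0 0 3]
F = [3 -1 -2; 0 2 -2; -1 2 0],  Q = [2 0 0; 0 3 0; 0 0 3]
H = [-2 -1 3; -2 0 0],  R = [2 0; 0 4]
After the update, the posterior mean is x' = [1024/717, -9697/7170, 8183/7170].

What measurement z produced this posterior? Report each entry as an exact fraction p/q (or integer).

x̄ = F·x = [4, -2, -1]
P̄ = F·P·Fᵀ + Q = [45 4 -17; 4 31 16; -17 16 22]
S = H·P̄·Hᵀ + R = [535 290; 290 184]
K = P̄·Hᵀ·S⁻¹ = [-29/717 -305/717; 994/3585 -689/1434; 1399/3585 -617/1434]
x' − x̄ = [-1844/717, 4643/7170, 15353/7170] = K·y
y = (KᵀK)⁻¹·Kᵀ·(x' − x̄) = [11, 5]
z = y + H·x̄ = [11, 5] + [-9, -8] = [2, -3]

z = [2, -3]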